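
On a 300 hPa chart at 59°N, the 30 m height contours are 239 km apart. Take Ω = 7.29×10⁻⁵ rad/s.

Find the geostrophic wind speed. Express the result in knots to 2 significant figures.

Coriolis parameter at 59°N:
f = 2Ω sin φ = 2 × 7.29×10⁻⁵ × sin 59° = 1.25×10⁻⁴ s⁻¹
Height gradient: |∂Z/∂n| = 30 m / 239000 m = 1.26×10⁻⁴
On a pressure surface, geostrophic balance gives V_g = (g/f)|∂Z/∂n|:
V_g = 9.81 × 1.26×10⁻⁴ / 1.25×10⁻⁴ = 9.85 m/s
Converting: 9.85 m/s × 1.944 = 19 knots

19 knots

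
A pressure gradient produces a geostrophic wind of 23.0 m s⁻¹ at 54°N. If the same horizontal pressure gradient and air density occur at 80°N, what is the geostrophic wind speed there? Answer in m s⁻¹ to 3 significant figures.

With the same pressure gradient and density, V_g ∝ 1/f ∝ 1/sin φ.
V₂ = V₁ · sin φ₁ / sin φ₂ = 23.0 × sin 54° / sin 80°
V₂ = 23.0 × 0.8090/0.9848 = 18.9 m s⁻¹

18.9 m s⁻¹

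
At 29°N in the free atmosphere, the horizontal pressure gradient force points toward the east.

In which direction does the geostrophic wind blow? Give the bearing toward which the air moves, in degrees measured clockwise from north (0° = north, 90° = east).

180°

The pressure-gradient force points toward the east (bearing 090°).
Geostrophic balance: in the Northern Hemisphere the Coriolis force deflects motion to the right, so the geostrophic wind blows 90° to the right of the pressure-gradient force (low pressure on the left).
Rotating 090° by 90° clockwise gives 180° — the wind blows toward the south.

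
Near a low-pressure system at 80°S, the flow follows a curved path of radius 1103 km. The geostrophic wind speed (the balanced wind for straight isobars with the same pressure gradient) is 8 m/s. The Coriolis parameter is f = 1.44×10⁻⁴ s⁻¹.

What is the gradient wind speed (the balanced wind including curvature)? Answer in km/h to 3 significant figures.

27.5 km/h

Around a low, centrifugal force acts outward with Coriolis, so pressure-gradient force balances both:
(1/ρ)|∂P/∂n| = fV + V²/R  →  V² + fR·V − fR·V_g = 0
With fR = 1.44×10⁻⁴ × 1103×10³ m = 159 m/s:
V = [−fR + √((fR)² + 4 fR V_g)]/2 = [−159 + √(159² + 4×159×8)]/2 = 7.63 m/s
Subgeostrophic (V < V_g = 8 m/s), as expected around a low.
Converting: 7.63 m/s × 3.6 = 27.5 km/h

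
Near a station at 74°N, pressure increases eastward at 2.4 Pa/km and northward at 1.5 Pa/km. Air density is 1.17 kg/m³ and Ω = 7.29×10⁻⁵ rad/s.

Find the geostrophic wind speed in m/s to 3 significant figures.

17.3 m/s

Coriolis parameter at 74°N:
f = 2Ω sin φ = 2 × 7.29×10⁻⁵ × sin 74° = 1.40×10⁻⁴ s⁻¹
Component geostrophic relations (x east, y north):
u_g = −(1/(fρ)) ∂P/∂y,  v_g = (1/(fρ)) ∂P/∂x
u_g = −(1.5×10⁻³)/(1.40×10⁻⁴ × 1.17) = −9.15 m/s;  v_g = (2.4×10⁻³)/(1.40×10⁻⁴ × 1.17) = 14.6 m/s
|V_g| = √(u_g² + v_g²) = 17.3 m/s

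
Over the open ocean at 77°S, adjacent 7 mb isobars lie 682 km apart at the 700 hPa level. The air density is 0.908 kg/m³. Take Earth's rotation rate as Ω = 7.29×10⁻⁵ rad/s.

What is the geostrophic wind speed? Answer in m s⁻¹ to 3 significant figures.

Coriolis parameter at 77°S:
f = 2Ω sin φ = 2 × 7.29×10⁻⁵ × sin 77° = 1.42×10⁻⁴ s⁻¹
Pressure gradient: |∂P/∂n| = 700 Pa / 682000 m = 1.03×10⁻³ Pa/m
Geostrophic balance (pressure-gradient force = Coriolis force):
V_g = (1/(fρ)) |∂P/∂n| = 1.03×10⁻³ / (1.42×10⁻⁴ × 0.908) = 7.96 m/s

7.96 m s⁻¹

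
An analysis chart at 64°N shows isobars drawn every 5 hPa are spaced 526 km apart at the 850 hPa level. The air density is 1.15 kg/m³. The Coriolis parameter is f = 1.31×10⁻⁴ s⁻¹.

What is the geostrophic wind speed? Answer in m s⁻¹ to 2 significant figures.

Pressure gradient: |∂P/∂n| = 500 Pa / 526000 m = 9.51×10⁻⁴ Pa/m
Geostrophic balance (pressure-gradient force = Coriolis force):
V_g = (1/(fρ)) |∂P/∂n| = 9.51×10⁻⁴ / (1.31×10⁻⁴ × 1.15) = 6.31 m/s

6.3 m s⁻¹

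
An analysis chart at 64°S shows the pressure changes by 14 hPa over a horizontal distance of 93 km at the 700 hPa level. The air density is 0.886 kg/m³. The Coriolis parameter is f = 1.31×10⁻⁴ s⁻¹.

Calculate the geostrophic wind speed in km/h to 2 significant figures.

470 km/h

Pressure gradient: |∂P/∂n| = 1400 Pa / 93000 m = 1.51×10⁻² Pa/m
Geostrophic balance (pressure-gradient force = Coriolis force):
V_g = (1/(fρ)) |∂P/∂n| = 1.51×10⁻² / (1.31×10⁻⁴ × 0.886) = 130 m/s
Converting: 130 m/s × 3.6 = 470 km/h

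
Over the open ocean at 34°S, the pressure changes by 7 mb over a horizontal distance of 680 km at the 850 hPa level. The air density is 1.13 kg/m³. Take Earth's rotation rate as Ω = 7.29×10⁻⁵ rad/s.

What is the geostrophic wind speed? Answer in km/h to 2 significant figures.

Coriolis parameter at 34°S:
f = 2Ω sin φ = 2 × 7.29×10⁻⁵ × sin 34° = 8.15×10⁻⁵ s⁻¹
Pressure gradient: |∂P/∂n| = 700 Pa / 680000 m = 1.03×10⁻³ Pa/m
Geostrophic balance (pressure-gradient force = Coriolis force):
V_g = (1/(fρ)) |∂P/∂n| = 1.03×10⁻³ / (8.15×10⁻⁵ × 1.13) = 11.2 m/s
Converting: 11.2 m/s × 3.6 = 40 km/h

40 km/h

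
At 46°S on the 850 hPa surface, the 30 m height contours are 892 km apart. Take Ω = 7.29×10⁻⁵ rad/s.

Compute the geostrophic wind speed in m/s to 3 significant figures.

3.15 m/s

Coriolis parameter at 46°S:
f = 2Ω sin φ = 2 × 7.29×10⁻⁵ × sin 46° = 1.05×10⁻⁴ s⁻¹
Height gradient: |∂Z/∂n| = 30 m / 892000 m = 3.36×10⁻⁵
On a pressure surface, geostrophic balance gives V_g = (g/f)|∂Z/∂n|:
V_g = 9.81 × 3.36×10⁻⁵ / 1.05×10⁻⁴ = 3.15 m/s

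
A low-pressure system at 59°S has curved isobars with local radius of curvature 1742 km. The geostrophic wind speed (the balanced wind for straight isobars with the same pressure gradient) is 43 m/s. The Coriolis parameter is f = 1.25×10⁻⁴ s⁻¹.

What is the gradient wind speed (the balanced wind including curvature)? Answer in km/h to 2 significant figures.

130 km/h

Around a low, centrifugal force acts outward with Coriolis, so pressure-gradient force balances both:
(1/ρ)|∂P/∂n| = fV + V²/R  →  V² + fR·V − fR·V_g = 0
With fR = 1.25×10⁻⁴ × 1742×10³ m = 218 m/s:
V = [−fR + √((fR)² + 4 fR V_g)]/2 = [−218 + √(218² + 4×218×43)]/2 = 36.8 m/s
Subgeostrophic (V < V_g = 43 m/s), as expected around a low.
Converting: 36.8 m/s × 3.6 = 130 km/h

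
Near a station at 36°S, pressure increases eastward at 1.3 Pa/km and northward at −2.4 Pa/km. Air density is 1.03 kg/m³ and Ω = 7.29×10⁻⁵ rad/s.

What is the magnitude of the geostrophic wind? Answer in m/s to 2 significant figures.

31 m/s

Coriolis parameter at 36°S:
f = 2Ω sin φ = 2 × 7.29×10⁻⁵ × sin 36° = 8.57×10⁻⁵ s⁻¹
In the Southern Hemisphere f is negative: f = −8.57×10⁻⁵ s⁻¹.
Component geostrophic relations (x east, y north):
u_g = −(1/(fρ)) ∂P/∂y,  v_g = (1/(fρ)) ∂P/∂x
u_g = −(−2.4×10⁻³)/(−8.57×10⁻⁵ × 1.03) = −27.2 m/s;  v_g = (1.3×10⁻³)/(−8.57×10⁻⁵ × 1.03) = −14.7 m/s
|V_g| = √(u_g² + v_g²) = 30.9 m/s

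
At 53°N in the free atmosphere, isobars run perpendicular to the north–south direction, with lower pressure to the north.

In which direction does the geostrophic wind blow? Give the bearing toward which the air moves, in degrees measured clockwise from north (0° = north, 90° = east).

090°

The pressure-gradient force points toward the north (bearing 000°).
Geostrophic balance: in the Northern Hemisphere the Coriolis force deflects motion to the right, so the geostrophic wind blows 90° to the right of the pressure-gradient force (low pressure on the left).
Rotating 000° by 90° clockwise gives 090° — the wind blows toward the east.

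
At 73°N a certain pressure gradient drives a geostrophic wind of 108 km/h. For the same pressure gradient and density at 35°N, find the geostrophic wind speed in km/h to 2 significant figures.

With the same pressure gradient and density, V_g ∝ 1/f ∝ 1/sin φ.
V₂ = V₁ · sin φ₁ / sin φ₂ = 108 × sin 73° / sin 35°
V₂ = 108 × 0.9563/0.5736 = 180 km/h

180 km/h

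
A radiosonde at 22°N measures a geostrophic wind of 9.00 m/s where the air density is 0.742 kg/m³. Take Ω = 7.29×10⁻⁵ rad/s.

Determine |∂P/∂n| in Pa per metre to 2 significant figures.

3.6×10⁻⁴ Pa/m

Coriolis parameter at 22°N:
f = 2Ω sin φ = 2 × 7.29×10⁻⁵ × sin 22° = 5.46×10⁻⁵ s⁻¹
Geostrophic balance rearranged: |∂P/∂n| = f ρ V_g
|∂P/∂n| = 5.46×10⁻⁵ × 0.742 × 9.00 = 3.65×10⁻⁴ Pa/m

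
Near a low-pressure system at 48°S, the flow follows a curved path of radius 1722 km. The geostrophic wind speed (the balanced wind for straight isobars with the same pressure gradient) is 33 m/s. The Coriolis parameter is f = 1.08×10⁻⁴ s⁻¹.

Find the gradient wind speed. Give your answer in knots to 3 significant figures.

55.6 knots

Around a low, centrifugal force acts outward with Coriolis, so pressure-gradient force balances both:
(1/ρ)|∂P/∂n| = fV + V²/R  →  V² + fR·V − fR·V_g = 0
With fR = 1.08×10⁻⁴ × 1722×10³ m = 186 m/s:
V = [−fR + √((fR)² + 4 fR V_g)]/2 = [−186 + √(186² + 4×186×33)]/2 = 28.6 m/s
Subgeostrophic (V < V_g = 33 m/s), as expected around a low.
Converting: 28.6 m/s × 1.944 = 55.6 knots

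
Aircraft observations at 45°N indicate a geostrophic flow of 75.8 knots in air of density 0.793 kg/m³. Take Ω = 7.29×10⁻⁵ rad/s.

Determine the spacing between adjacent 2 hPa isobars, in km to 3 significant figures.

Coriolis parameter at 45°N:
f = 2Ω sin φ = 2 × 7.29×10⁻⁵ × sin 45° = 1.03×10⁻⁴ s⁻¹
Wind speed in SI: 75.8 knots = 39.0 m/s
Geostrophic balance rearranged: |∂P/∂n| = f ρ V_g
|∂P/∂n| = 1.03×10⁻⁴ × 0.793 × 39.0 = 3.19×10⁻³ Pa/m
Isobar spacing: Δn = ΔP/|∂P/∂n| = 200 Pa / 3.19×10⁻³ Pa/m = 62735 m ≈ 62.7 km

62.7 km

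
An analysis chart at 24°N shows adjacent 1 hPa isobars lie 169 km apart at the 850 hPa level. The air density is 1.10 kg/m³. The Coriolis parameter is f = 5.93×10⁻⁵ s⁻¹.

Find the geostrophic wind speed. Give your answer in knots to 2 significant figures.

Pressure gradient: |∂P/∂n| = 100 Pa / 169000 m = 5.92×10⁻⁴ Pa/m
Geostrophic balance (pressure-gradient force = Coriolis force):
V_g = (1/(fρ)) |∂P/∂n| = 5.92×10⁻⁴ / (5.93×10⁻⁵ × 1.10) = 9.07 m/s
Converting: 9.07 m/s × 1.944 = 18 knots

18 knots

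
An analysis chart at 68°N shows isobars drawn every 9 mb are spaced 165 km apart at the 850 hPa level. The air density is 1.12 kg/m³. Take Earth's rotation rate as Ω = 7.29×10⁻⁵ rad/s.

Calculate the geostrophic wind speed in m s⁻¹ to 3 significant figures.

36.0 m s⁻¹

Coriolis parameter at 68°N:
f = 2Ω sin φ = 2 × 7.29×10⁻⁵ × sin 68° = 1.35×10⁻⁴ s⁻¹
Pressure gradient: |∂P/∂n| = 900 Pa / 165000 m = 5.45×10⁻³ Pa/m
Geostrophic balance (pressure-gradient force = Coriolis force):
V_g = (1/(fρ)) |∂P/∂n| = 5.45×10⁻³ / (1.35×10⁻⁴ × 1.12) = 36.0 m/s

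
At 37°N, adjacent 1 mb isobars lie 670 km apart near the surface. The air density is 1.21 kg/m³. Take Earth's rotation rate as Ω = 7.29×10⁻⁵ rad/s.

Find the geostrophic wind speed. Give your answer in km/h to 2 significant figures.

Coriolis parameter at 37°N:
f = 2Ω sin φ = 2 × 7.29×10⁻⁵ × sin 37° = 8.77×10⁻⁵ s⁻¹
Pressure gradient: |∂P/∂n| = 100 Pa / 670000 m = 1.49×10⁻⁴ Pa/m
Geostrophic balance (pressure-gradient force = Coriolis force):
V_g = (1/(fρ)) |∂P/∂n| = 1.49×10⁻⁴ / (8.77×10⁻⁵ × 1.21) = 1.41 m/s
Converting: 1.41 m/s × 3.6 = 5.1 km/h

5.1 km/h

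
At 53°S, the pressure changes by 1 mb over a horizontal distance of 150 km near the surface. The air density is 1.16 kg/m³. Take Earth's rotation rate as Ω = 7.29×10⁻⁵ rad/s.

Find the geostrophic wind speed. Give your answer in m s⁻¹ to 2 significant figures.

4.9 m s⁻¹

Coriolis parameter at 53°S:
f = 2Ω sin φ = 2 × 7.29×10⁻⁵ × sin 53° = 1.16×10⁻⁴ s⁻¹
Pressure gradient: |∂P/∂n| = 100 Pa / 150000 m = 6.67×10⁻⁴ Pa/m
Geostrophic balance (pressure-gradient force = Coriolis force):
V_g = (1/(fρ)) |∂P/∂n| = 6.67×10⁻⁴ / (1.16×10⁻⁴ × 1.16) = 4.94 m/s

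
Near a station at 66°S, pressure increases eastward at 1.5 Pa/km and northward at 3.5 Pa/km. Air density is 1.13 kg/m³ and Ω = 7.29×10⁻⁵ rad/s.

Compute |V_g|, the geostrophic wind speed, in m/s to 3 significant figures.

Coriolis parameter at 66°S:
f = 2Ω sin φ = 2 × 7.29×10⁻⁵ × sin 66° = 1.33×10⁻⁴ s⁻¹
In the Southern Hemisphere f is negative: f = −1.33×10⁻⁴ s⁻¹.
Component geostrophic relations (x east, y north):
u_g = −(1/(fρ)) ∂P/∂y,  v_g = (1/(fρ)) ∂P/∂x
u_g = −(3.5×10⁻³)/(−1.33×10⁻⁴ × 1.13) = 23.3 m/s;  v_g = (1.5×10⁻³)/(−1.33×10⁻⁴ × 1.13) = −9.97 m/s
|V_g| = √(u_g² + v_g²) = 25.3 m/s

25.3 m/s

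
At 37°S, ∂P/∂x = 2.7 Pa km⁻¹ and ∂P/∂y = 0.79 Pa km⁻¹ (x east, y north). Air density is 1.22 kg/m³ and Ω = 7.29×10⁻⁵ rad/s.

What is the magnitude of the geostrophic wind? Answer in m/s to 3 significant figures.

26.3 m/s

Coriolis parameter at 37°S:
f = 2Ω sin φ = 2 × 7.29×10⁻⁵ × sin 37° = 8.77×10⁻⁵ s⁻¹
In the Southern Hemisphere f is negative: f = −8.77×10⁻⁵ s⁻¹.
Component geostrophic relations (x east, y north):
u_g = −(1/(fρ)) ∂P/∂y,  v_g = (1/(fρ)) ∂P/∂x
u_g = −(0.79×10⁻³)/(−8.77×10⁻⁵ × 1.22) = 7.38 m/s;  v_g = (2.7×10⁻³)/(−8.77×10⁻⁵ × 1.22) = −25.2 m/s
|V_g| = √(u_g² + v_g²) = 26.3 m/s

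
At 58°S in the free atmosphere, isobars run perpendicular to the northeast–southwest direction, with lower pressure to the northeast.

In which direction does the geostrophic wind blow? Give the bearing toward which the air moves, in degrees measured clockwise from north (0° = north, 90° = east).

The pressure-gradient force points toward the northeast (bearing 045°).
Geostrophic balance: in the Southern Hemisphere the Coriolis force deflects motion to the left, so the geostrophic wind blows 90° to the left of the pressure-gradient force (low pressure on the right).
Rotating 045° by 90° counterclockwise gives 315° — the wind blows toward the northwest.

315°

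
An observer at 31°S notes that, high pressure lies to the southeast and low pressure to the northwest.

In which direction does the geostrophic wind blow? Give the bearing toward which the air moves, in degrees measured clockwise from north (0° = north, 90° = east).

225°

The pressure-gradient force points toward the northwest (bearing 315°).
Geostrophic balance: in the Southern Hemisphere the Coriolis force deflects motion to the left, so the geostrophic wind blows 90° to the left of the pressure-gradient force (low pressure on the right).
Rotating 315° by 90° counterclockwise gives 225° — the wind blows toward the southwest.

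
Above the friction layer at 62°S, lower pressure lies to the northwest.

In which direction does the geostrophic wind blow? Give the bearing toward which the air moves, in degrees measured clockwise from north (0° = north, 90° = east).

The pressure-gradient force points toward the northwest (bearing 315°).
Geostrophic balance: in the Southern Hemisphere the Coriolis force deflects motion to the left, so the geostrophic wind blows 90° to the left of the pressure-gradient force (low pressure on the right).
Rotating 315° by 90° counterclockwise gives 225° — the wind blows toward the southwest.

225°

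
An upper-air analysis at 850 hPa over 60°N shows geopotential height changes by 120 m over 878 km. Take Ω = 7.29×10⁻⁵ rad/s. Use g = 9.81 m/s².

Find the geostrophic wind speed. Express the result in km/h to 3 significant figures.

Coriolis parameter at 60°N:
f = 2Ω sin φ = 2 × 7.29×10⁻⁵ × sin 60° = 1.26×10⁻⁴ s⁻¹
Height gradient: |∂Z/∂n| = 120 m / 878000 m = 1.37×10⁻⁴
On a pressure surface, geostrophic balance gives V_g = (g/f)|∂Z/∂n|:
V_g = 9.81 × 1.37×10⁻⁴ / 1.26×10⁻⁴ = 10.6 m/s
Converting: 10.6 m/s × 3.6 = 38.2 km/h

38.2 km/h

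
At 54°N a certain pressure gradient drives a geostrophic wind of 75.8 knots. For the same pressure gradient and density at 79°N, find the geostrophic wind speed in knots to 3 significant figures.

62.5 knots

With the same pressure gradient and density, V_g ∝ 1/f ∝ 1/sin φ.
V₂ = V₁ · sin φ₁ / sin φ₂ = 75.8 × sin 54° / sin 79°
V₂ = 75.8 × 0.8090/0.9816 = 62.5 knots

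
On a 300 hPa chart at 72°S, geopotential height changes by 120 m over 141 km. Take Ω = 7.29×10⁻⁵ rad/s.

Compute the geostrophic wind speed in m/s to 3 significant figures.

60.2 m/s

Coriolis parameter at 72°S:
f = 2Ω sin φ = 2 × 7.29×10⁻⁵ × sin 72° = 1.39×10⁻⁴ s⁻¹
Height gradient: |∂Z/∂n| = 120 m / 141000 m = 8.51×10⁻⁴
On a pressure surface, geostrophic balance gives V_g = (g/f)|∂Z/∂n|:
V_g = 9.81 × 8.51×10⁻⁴ / 1.39×10⁻⁴ = 60.2 m/s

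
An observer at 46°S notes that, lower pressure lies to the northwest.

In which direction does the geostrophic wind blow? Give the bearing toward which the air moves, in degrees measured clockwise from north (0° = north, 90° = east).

225°

The pressure-gradient force points toward the northwest (bearing 315°).
Geostrophic balance: in the Southern Hemisphere the Coriolis force deflects motion to the left, so the geostrophic wind blows 90° to the left of the pressure-gradient force (low pressure on the right).
Rotating 315° by 90° counterclockwise gives 225° — the wind blows toward the southwest.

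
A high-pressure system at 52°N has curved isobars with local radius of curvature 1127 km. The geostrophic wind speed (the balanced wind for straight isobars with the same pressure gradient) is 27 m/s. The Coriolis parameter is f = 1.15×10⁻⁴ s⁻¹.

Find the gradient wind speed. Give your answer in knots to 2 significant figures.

Around a high, pressure-gradient force acts outward with centrifugal, so Coriolis balances both:
fV = (1/ρ)|∂P/∂n| + V²/R  →  V² − fR·V + fR·V_g = 0
With fR = 1.15×10⁻⁴ × 1127×10³ m = 130 m/s:
V = [fR − √((fR)² − 4 fR V_g)]/2 = [130 − √(130² − 4×130×27)]/2 = 38.3 m/s
Supergeostrophic (V > V_g = 27 m/s), as expected around a high.
Converting: 38.3 m/s × 1.944 = 75 knots

75 knots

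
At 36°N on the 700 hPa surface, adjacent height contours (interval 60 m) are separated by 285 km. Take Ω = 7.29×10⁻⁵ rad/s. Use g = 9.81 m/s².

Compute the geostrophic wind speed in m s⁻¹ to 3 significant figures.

24.1 m s⁻¹

Coriolis parameter at 36°N:
f = 2Ω sin φ = 2 × 7.29×10⁻⁵ × sin 36° = 8.57×10⁻⁵ s⁻¹
Height gradient: |∂Z/∂n| = 60 m / 285000 m = 2.11×10⁻⁴
On a pressure surface, geostrophic balance gives V_g = (g/f)|∂Z/∂n|:
V_g = 9.81 × 2.11×10⁻⁴ / 8.57×10⁻⁵ = 24.1 m/s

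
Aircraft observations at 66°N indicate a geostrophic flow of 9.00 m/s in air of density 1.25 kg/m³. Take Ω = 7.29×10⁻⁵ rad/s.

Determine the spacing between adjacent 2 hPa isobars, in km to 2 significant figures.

130 km

Coriolis parameter at 66°N:
f = 2Ω sin φ = 2 × 7.29×10⁻⁵ × sin 66° = 1.33×10⁻⁴ s⁻¹
Geostrophic balance rearranged: |∂P/∂n| = f ρ V_g
|∂P/∂n| = 1.33×10⁻⁴ × 1.25 × 9.00 = 1.50×10⁻³ Pa/m
Isobar spacing: Δn = ΔP/|∂P/∂n| = 200 Pa / 1.50×10⁻³ Pa/m = 133472 m ≈ 130 km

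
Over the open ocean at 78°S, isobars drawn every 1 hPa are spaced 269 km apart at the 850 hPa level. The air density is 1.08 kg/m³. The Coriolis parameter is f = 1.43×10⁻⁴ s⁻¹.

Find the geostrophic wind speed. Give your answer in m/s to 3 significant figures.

2.41 m/s

Pressure gradient: |∂P/∂n| = 100 Pa / 269000 m = 3.72×10⁻⁴ Pa/m
Geostrophic balance (pressure-gradient force = Coriolis force):
V_g = (1/(fρ)) |∂P/∂n| = 3.72×10⁻⁴ / (1.43×10⁻⁴ × 1.08) = 2.41 m/s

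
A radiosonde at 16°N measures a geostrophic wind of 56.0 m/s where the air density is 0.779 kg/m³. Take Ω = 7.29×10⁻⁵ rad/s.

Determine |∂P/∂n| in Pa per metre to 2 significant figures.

1.8×10⁻³ Pa/m

Coriolis parameter at 16°N:
f = 2Ω sin φ = 2 × 7.29×10⁻⁵ × sin 16° = 4.02×10⁻⁵ s⁻¹
Geostrophic balance rearranged: |∂P/∂n| = f ρ V_g
|∂P/∂n| = 4.02×10⁻⁵ × 0.779 × 56.0 = 1.75×10⁻³ Pa/m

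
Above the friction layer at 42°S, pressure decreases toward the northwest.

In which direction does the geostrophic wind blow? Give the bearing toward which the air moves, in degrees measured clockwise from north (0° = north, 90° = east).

225°

The pressure-gradient force points toward the northwest (bearing 315°).
Geostrophic balance: in the Southern Hemisphere the Coriolis force deflects motion to the left, so the geostrophic wind blows 90° to the left of the pressure-gradient force (low pressure on the right).
Rotating 315° by 90° counterclockwise gives 225° — the wind blows toward the southwest.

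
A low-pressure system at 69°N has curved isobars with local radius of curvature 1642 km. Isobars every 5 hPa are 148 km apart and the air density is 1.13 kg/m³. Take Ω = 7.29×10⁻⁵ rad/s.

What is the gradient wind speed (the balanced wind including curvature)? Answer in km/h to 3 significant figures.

Coriolis parameter at 69°N:
f = 2Ω sin φ = 2 × 7.29×10⁻⁵ × sin 69° = 1.36×10⁻⁴ s⁻¹
Pressure gradient: |∂P/∂n| = 500 Pa / 148000 m = 3.38×10⁻³ Pa/m
Geostrophic speed: V_g = |∂P/∂n|/(fρ) = 3.38×10⁻³/(1.36×10⁻⁴ × 1.13) = 22.0 m/s
Around a low, centrifugal force acts outward with Coriolis, so pressure-gradient force balances both:
(1/ρ)|∂P/∂n| = fV + V²/R  →  V² + fR·V − fR·V_g = 0
With fR = 1.36×10⁻⁴ × 1642×10³ m = 224 m/s:
V = [−fR + √((fR)² + 4 fR V_g)]/2 = [−224 + √(224² + 4×224×22)]/2 = 20.1 m/s
Subgeostrophic (V < V_g = 22 m/s), as expected around a low.
Converting: 20.1 m/s × 3.6 = 72.5 km/h

72.5 km/h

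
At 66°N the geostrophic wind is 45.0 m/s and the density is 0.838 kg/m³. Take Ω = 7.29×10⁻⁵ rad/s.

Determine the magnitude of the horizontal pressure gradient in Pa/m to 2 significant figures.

Coriolis parameter at 66°N:
f = 2Ω sin φ = 2 × 7.29×10⁻⁵ × sin 66° = 1.33×10⁻⁴ s⁻¹
Geostrophic balance rearranged: |∂P/∂n| = f ρ V_g
|∂P/∂n| = 1.33×10⁻⁴ × 0.838 × 45.0 = 5.02×10⁻³ Pa/m

5.0×10⁻³ Pa/m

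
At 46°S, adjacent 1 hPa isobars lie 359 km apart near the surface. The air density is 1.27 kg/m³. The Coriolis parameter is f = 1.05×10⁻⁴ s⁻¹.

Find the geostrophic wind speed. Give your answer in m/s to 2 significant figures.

2.1 m/s

Pressure gradient: |∂P/∂n| = 100 Pa / 359000 m = 2.79×10⁻⁴ Pa/m
Geostrophic balance (pressure-gradient force = Coriolis force):
V_g = (1/(fρ)) |∂P/∂n| = 2.79×10⁻⁴ / (1.05×10⁻⁴ × 1.27) = 2.09 m/s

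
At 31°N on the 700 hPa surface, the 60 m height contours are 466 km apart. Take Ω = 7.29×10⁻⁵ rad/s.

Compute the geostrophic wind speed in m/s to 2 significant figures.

17 m/s

Coriolis parameter at 31°N:
f = 2Ω sin φ = 2 × 7.29×10⁻⁵ × sin 31° = 7.51×10⁻⁵ s⁻¹
Height gradient: |∂Z/∂n| = 60 m / 466000 m = 1.29×10⁻⁴
On a pressure surface, geostrophic balance gives V_g = (g/f)|∂Z/∂n|:
V_g = 9.81 × 1.29×10⁻⁴ / 7.51×10⁻⁵ = 16.8 m/s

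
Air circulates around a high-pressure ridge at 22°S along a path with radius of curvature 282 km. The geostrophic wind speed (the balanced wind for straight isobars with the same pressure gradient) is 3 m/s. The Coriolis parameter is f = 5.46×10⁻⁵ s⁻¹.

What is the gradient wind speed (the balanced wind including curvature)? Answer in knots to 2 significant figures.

7.9 knots

Around a high, pressure-gradient force acts outward with centrifugal, so Coriolis balances both:
fV = (1/ρ)|∂P/∂n| + V²/R  →  V² − fR·V + fR·V_g = 0
With fR = 5.46×10⁻⁵ × 282×10³ m = 15.4 m/s:
V = [fR − √((fR)² − 4 fR V_g)]/2 = [15.4 − √(15.4² − 4×15.4×3)]/2 = 4.08 m/s
Supergeostrophic (V > V_g = 3 m/s), as expected around a high.
Converting: 4.08 m/s × 1.944 = 7.9 knots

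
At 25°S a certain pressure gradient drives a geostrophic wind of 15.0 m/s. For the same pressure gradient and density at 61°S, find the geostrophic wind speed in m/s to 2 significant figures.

With the same pressure gradient and density, V_g ∝ 1/f ∝ 1/sin φ.
V₂ = V₁ · sin φ₁ / sin φ₂ = 15.0 × sin 25° / sin 61°
V₂ = 15.0 × 0.4226/0.8746 = 7.2 m/s

7.2 m/s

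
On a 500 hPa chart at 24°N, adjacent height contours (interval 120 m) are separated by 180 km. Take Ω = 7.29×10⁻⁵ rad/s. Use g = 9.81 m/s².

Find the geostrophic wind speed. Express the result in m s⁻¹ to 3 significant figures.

110 m s⁻¹

Coriolis parameter at 24°N:
f = 2Ω sin φ = 2 × 7.29×10⁻⁵ × sin 24° = 5.93×10⁻⁵ s⁻¹
Height gradient: |∂Z/∂n| = 120 m / 180000 m = 6.67×10⁻⁴
On a pressure surface, geostrophic balance gives V_g = (g/f)|∂Z/∂n|:
V_g = 9.81 × 6.67×10⁻⁴ / 5.93×10⁻⁵ = 110 m/s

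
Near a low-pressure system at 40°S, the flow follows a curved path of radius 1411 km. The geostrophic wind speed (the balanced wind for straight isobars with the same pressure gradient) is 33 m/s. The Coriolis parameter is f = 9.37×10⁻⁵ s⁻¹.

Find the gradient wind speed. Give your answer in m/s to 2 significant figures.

27 m/s

Around a low, centrifugal force acts outward with Coriolis, so pressure-gradient force balances both:
(1/ρ)|∂P/∂n| = fV + V²/R  →  V² + fR·V − fR·V_g = 0
With fR = 9.37×10⁻⁵ × 1411×10³ m = 132 m/s:
V = [−fR + √((fR)² + 4 fR V_g)]/2 = [−132 + √(132² + 4×132×33)]/2 = 27.3 m/s
Subgeostrophic (V < V_g = 33 m/s), as expected around a low.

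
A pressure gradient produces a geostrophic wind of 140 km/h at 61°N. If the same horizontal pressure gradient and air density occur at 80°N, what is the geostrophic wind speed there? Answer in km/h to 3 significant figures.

With the same pressure gradient and density, V_g ∝ 1/f ∝ 1/sin φ.
V₂ = V₁ · sin φ₁ / sin φ₂ = 140 × sin 61° / sin 80°
V₂ = 140 × 0.8746/0.9848 = 124 km/h

124 km/h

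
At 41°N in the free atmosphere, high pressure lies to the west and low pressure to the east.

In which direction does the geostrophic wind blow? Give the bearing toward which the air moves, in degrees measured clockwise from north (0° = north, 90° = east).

The pressure-gradient force points toward the east (bearing 090°).
Geostrophic balance: in the Northern Hemisphere the Coriolis force deflects motion to the right, so the geostrophic wind blows 90° to the right of the pressure-gradient force (low pressure on the left).
Rotating 090° by 90° clockwise gives 180° — the wind blows toward the south.

180°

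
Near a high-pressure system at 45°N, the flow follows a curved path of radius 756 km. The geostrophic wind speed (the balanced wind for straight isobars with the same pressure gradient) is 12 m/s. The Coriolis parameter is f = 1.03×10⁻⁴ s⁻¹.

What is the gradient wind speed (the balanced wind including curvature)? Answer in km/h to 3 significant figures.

Around a high, pressure-gradient force acts outward with centrifugal, so Coriolis balances both:
fV = (1/ρ)|∂P/∂n| + V²/R  →  V² − fR·V + fR·V_g = 0
With fR = 1.03×10⁻⁴ × 756×10³ m = 77.9 m/s:
V = [fR − √((fR)² − 4 fR V_g)]/2 = [77.9 − √(77.9² − 4×77.9×12)]/2 = 14.8 m/s
Supergeostrophic (V > V_g = 12 m/s), as expected around a high.
Converting: 14.8 m/s × 3.6 = 53.4 km/h

53.4 km/h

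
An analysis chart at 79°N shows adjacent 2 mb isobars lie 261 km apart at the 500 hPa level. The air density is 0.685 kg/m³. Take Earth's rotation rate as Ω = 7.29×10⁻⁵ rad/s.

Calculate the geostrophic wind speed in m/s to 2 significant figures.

Coriolis parameter at 79°N:
f = 2Ω sin φ = 2 × 7.29×10⁻⁵ × sin 79° = 1.43×10⁻⁴ s⁻¹
Pressure gradient: |∂P/∂n| = 200 Pa / 261000 m = 7.66×10⁻⁴ Pa/m
Geostrophic balance (pressure-gradient force = Coriolis force):
V_g = (1/(fρ)) |∂P/∂n| = 7.66×10⁻⁴ / (1.43×10⁻⁴ × 0.685) = 7.82 m/s

7.8 m/s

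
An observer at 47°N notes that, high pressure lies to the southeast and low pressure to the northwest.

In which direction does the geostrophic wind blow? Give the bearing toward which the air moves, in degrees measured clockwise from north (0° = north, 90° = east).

The pressure-gradient force points toward the northwest (bearing 315°).
Geostrophic balance: in the Northern Hemisphere the Coriolis force deflects motion to the right, so the geostrophic wind blows 90° to the right of the pressure-gradient force (low pressure on the left).
Rotating 315° by 90° clockwise gives 045° — the wind blows toward the northeast.

045°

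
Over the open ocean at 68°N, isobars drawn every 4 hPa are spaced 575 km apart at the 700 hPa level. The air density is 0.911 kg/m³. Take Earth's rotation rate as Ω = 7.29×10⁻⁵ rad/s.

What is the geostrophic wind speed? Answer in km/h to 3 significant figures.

Coriolis parameter at 68°N:
f = 2Ω sin φ = 2 × 7.29×10⁻⁵ × sin 68° = 1.35×10⁻⁴ s⁻¹
Pressure gradient: |∂P/∂n| = 400 Pa / 575000 m = 6.96×10⁻⁴ Pa/m
Geostrophic balance (pressure-gradient force = Coriolis force):
V_g = (1/(fρ)) |∂P/∂n| = 6.96×10⁻⁴ / (1.35×10⁻⁴ × 0.911) = 5.65 m/s
Converting: 5.65 m/s × 3.6 = 20.3 km/h

20.3 km/h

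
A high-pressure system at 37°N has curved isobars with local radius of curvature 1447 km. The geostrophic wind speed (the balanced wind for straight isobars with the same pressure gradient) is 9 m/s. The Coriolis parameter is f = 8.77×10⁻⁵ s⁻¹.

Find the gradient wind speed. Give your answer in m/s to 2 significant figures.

9.7 m/s

Around a high, pressure-gradient force acts outward with centrifugal, so Coriolis balances both:
fV = (1/ρ)|∂P/∂n| + V²/R  →  V² − fR·V + fR·V_g = 0
With fR = 8.77×10⁻⁵ × 1447×10³ m = 127 m/s:
V = [fR − √((fR)² − 4 fR V_g)]/2 = [127 − √(127² − 4×127×9)]/2 = 9.75 m/s
Supergeostrophic (V > V_g = 9 m/s), as expected around a high.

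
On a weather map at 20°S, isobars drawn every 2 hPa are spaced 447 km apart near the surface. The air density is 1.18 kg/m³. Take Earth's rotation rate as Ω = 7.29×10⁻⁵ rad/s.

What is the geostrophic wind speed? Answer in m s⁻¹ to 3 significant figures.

Coriolis parameter at 20°S:
f = 2Ω sin φ = 2 × 7.29×10⁻⁵ × sin 20° = 4.99×10⁻⁵ s⁻¹
Pressure gradient: |∂P/∂n| = 200 Pa / 447000 m = 4.47×10⁻⁴ Pa/m
Geostrophic balance (pressure-gradient force = Coriolis force):
V_g = (1/(fρ)) |∂P/∂n| = 4.47×10⁻⁴ / (4.99×10⁻⁵ × 1.18) = 7.60 m/s

7.60 m s⁻¹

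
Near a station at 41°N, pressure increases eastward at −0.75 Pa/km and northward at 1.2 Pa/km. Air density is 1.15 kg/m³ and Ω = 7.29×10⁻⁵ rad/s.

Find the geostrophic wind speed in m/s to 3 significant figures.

Coriolis parameter at 41°N:
f = 2Ω sin φ = 2 × 7.29×10⁻⁵ × sin 41° = 9.57×10⁻⁵ s⁻¹
Component geostrophic relations (x east, y north):
u_g = −(1/(fρ)) ∂P/∂y,  v_g = (1/(fρ)) ∂P/∂x
u_g = −(1.2×10⁻³)/(9.57×10⁻⁵ × 1.15) = −10.9 m/s;  v_g = (−0.75×10⁻³)/(9.57×10⁻⁵ × 1.15) = −6.82 m/s
|V_g| = √(u_g² + v_g²) = 12.9 m/s

12.9 m/s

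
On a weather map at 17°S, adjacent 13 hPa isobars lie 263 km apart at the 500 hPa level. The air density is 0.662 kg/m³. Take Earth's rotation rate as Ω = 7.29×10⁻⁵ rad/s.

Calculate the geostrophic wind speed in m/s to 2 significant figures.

180 m/s

Coriolis parameter at 17°S:
f = 2Ω sin φ = 2 × 7.29×10⁻⁵ × sin 17° = 4.26×10⁻⁵ s⁻¹
Pressure gradient: |∂P/∂n| = 1300 Pa / 263000 m = 4.94×10⁻³ Pa/m
Geostrophic balance (pressure-gradient force = Coriolis force):
V_g = (1/(fρ)) |∂P/∂n| = 4.94×10⁻³ / (4.26×10⁻⁵ × 0.662) = 175 m/s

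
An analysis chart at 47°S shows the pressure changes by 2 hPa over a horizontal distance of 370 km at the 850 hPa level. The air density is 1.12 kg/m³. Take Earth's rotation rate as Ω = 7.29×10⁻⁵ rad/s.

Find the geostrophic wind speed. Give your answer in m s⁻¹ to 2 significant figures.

Coriolis parameter at 47°S:
f = 2Ω sin φ = 2 × 7.29×10⁻⁵ × sin 47° = 1.07×10⁻⁴ s⁻¹
Pressure gradient: |∂P/∂n| = 200 Pa / 370000 m = 5.41×10⁻⁴ Pa/m
Geostrophic balance (pressure-gradient force = Coriolis force):
V_g = (1/(fρ)) |∂P/∂n| = 5.41×10⁻⁴ / (1.07×10⁻⁴ × 1.12) = 4.53 m/s

4.5 m s⁻¹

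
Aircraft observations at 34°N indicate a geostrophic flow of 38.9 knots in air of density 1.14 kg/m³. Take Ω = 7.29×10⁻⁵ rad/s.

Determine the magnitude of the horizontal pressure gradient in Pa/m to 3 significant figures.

Coriolis parameter at 34°N:
f = 2Ω sin φ = 2 × 7.29×10⁻⁵ × sin 34° = 8.15×10⁻⁵ s⁻¹
Wind speed in SI: 38.9 knots = 20.0 m/s
Geostrophic balance rearranged: |∂P/∂n| = f ρ V_g
|∂P/∂n| = 8.15×10⁻⁵ × 1.14 × 20.0 = 1.86×10⁻³ Pa/m

1.86×10⁻³ Pa/m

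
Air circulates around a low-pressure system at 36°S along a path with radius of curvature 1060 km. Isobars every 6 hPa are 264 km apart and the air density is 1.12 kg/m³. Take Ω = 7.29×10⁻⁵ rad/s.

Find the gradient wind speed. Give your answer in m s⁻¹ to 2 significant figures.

Coriolis parameter at 36°S:
f = 2Ω sin φ = 2 × 7.29×10⁻⁵ × sin 36° = 8.57×10⁻⁵ s⁻¹
Pressure gradient: |∂P/∂n| = 600 Pa / 264000 m = 2.27×10⁻³ Pa/m
Geostrophic speed: V_g = |∂P/∂n|/(fρ) = 2.27×10⁻³/(8.57×10⁻⁵ × 1.12) = 23.7 m/s
Around a low, centrifugal force acts outward with Coriolis, so pressure-gradient force balances both:
(1/ρ)|∂P/∂n| = fV + V²/R  →  V² + fR·V − fR·V_g = 0
With fR = 8.57×10⁻⁵ × 1060×10³ m = 90.8 m/s:
V = [−fR + √((fR)² + 4 fR V_g)]/2 = [−90.8 + √(90.8² + 4×90.8×23.7)]/2 = 19.5 m/s
Subgeostrophic (V < V_g = 23.7 m/s), as expected around a low.

19 m s⁻¹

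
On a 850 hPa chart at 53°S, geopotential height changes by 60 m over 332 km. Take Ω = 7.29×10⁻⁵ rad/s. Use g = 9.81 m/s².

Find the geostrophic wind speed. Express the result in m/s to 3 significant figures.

Coriolis parameter at 53°S:
f = 2Ω sin φ = 2 × 7.29×10⁻⁵ × sin 53° = 1.16×10⁻⁴ s⁻¹
Height gradient: |∂Z/∂n| = 60 m / 332000 m = 1.81×10⁻⁴
On a pressure surface, geostrophic balance gives V_g = (g/f)|∂Z/∂n|:
V_g = 9.81 × 1.81×10⁻⁴ / 1.16×10⁻⁴ = 15.2 m/s

15.2 m/s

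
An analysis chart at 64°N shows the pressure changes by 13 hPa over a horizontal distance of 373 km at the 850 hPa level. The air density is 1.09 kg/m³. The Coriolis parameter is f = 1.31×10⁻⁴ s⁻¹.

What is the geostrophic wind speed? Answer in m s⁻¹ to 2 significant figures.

Pressure gradient: |∂P/∂n| = 1300 Pa / 373000 m = 3.49×10⁻³ Pa/m
Geostrophic balance (pressure-gradient force = Coriolis force):
V_g = (1/(fρ)) |∂P/∂n| = 3.49×10⁻³ / (1.31×10⁻⁴ × 1.09) = 24.4 m/s

24 m s⁻¹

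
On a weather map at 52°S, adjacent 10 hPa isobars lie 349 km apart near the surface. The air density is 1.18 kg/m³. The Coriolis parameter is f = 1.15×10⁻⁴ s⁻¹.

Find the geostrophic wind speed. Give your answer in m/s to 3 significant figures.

21.1 m/s

Pressure gradient: |∂P/∂n| = 1000 Pa / 349000 m = 2.87×10⁻³ Pa/m
Geostrophic balance (pressure-gradient force = Coriolis force):
V_g = (1/(fρ)) |∂P/∂n| = 2.87×10⁻³ / (1.15×10⁻⁴ × 1.18) = 21.1 m/s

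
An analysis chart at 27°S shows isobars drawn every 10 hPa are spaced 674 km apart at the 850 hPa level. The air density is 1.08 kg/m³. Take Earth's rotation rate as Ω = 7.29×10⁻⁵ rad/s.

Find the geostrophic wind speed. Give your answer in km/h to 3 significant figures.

Coriolis parameter at 27°S:
f = 2Ω sin φ = 2 × 7.29×10⁻⁵ × sin 27° = 6.62×10⁻⁵ s⁻¹
Pressure gradient: |∂P/∂n| = 1000 Pa / 674000 m = 1.48×10⁻³ Pa/m
Geostrophic balance (pressure-gradient force = Coriolis force):
V_g = (1/(fρ)) |∂P/∂n| = 1.48×10⁻³ / (6.62×10⁻⁵ × 1.08) = 20.8 m/s
Converting: 20.8 m/s × 3.6 = 74.7 km/h

74.7 km/h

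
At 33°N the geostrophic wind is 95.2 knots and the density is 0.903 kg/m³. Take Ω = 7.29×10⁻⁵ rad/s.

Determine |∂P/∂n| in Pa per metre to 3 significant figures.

Coriolis parameter at 33°N:
f = 2Ω sin φ = 2 × 7.29×10⁻⁵ × sin 33° = 7.94×10⁻⁵ s⁻¹
Wind speed in SI: 95.2 knots = 49.0 m/s
Geostrophic balance rearranged: |∂P/∂n| = f ρ V_g
|∂P/∂n| = 7.94×10⁻⁵ × 0.903 × 49.0 = 3.51×10⁻³ Pa/m

3.51×10⁻³ Pa/m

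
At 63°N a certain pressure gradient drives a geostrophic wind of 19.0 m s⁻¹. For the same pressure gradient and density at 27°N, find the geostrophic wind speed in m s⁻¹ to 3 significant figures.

37.3 m s⁻¹

With the same pressure gradient and density, V_g ∝ 1/f ∝ 1/sin φ.
V₂ = V₁ · sin φ₁ / sin φ₂ = 19.0 × sin 63° / sin 27°
V₂ = 19.0 × 0.8910/0.4540 = 37.3 m s⁻¹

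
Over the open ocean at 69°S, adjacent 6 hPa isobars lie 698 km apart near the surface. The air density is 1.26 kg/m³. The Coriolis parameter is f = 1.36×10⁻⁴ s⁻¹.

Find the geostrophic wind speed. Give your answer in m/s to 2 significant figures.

5.0 m/s

Pressure gradient: |∂P/∂n| = 600 Pa / 698000 m = 8.60×10⁻⁴ Pa/m
Geostrophic balance (pressure-gradient force = Coriolis force):
V_g = (1/(fρ)) |∂P/∂n| = 8.60×10⁻⁴ / (1.36×10⁻⁴ × 1.26) = 5.02 m/s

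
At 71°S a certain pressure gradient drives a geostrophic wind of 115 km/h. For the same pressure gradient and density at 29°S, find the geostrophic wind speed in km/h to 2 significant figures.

With the same pressure gradient and density, V_g ∝ 1/f ∝ 1/sin φ.
V₂ = V₁ · sin φ₁ / sin φ₂ = 115 × sin 71° / sin 29°
V₂ = 115 × 0.9455/0.4848 = 220 km/h

220 km/h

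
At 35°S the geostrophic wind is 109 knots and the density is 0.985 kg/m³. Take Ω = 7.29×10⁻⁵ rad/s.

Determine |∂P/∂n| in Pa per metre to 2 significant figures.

4.6×10⁻³ Pa/m

Coriolis parameter at 35°S:
f = 2Ω sin φ = 2 × 7.29×10⁻⁵ × sin 35° = 8.36×10⁻⁵ s⁻¹
Wind speed in SI: 109 knots = 56.1 m/s
Geostrophic balance rearranged: |∂P/∂n| = f ρ V_g
|∂P/∂n| = 8.36×10⁻⁵ × 0.985 × 56.1 = 4.62×10⁻³ Pa/m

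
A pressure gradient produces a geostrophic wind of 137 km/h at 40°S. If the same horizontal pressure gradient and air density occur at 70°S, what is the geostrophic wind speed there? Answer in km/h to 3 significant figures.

With the same pressure gradient and density, V_g ∝ 1/f ∝ 1/sin φ.
V₂ = V₁ · sin φ₁ / sin φ₂ = 137 × sin 40° / sin 70°
V₂ = 137 × 0.6428/0.9397 = 93.7 km/h

93.7 km/h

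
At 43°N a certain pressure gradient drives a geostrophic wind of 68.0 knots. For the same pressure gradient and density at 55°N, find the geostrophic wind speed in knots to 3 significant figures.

56.6 knots

With the same pressure gradient and density, V_g ∝ 1/f ∝ 1/sin φ.
V₂ = V₁ · sin φ₁ / sin φ₂ = 68.0 × sin 43° / sin 55°
V₂ = 68.0 × 0.6820/0.8192 = 56.6 knots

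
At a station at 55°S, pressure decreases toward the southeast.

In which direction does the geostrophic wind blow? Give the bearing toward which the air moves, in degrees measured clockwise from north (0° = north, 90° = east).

045°

The pressure-gradient force points toward the southeast (bearing 135°).
Geostrophic balance: in the Southern Hemisphere the Coriolis force deflects motion to the left, so the geostrophic wind blows 90° to the left of the pressure-gradient force (low pressure on the right).
Rotating 135° by 90° counterclockwise gives 045° — the wind blows toward the northeast.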